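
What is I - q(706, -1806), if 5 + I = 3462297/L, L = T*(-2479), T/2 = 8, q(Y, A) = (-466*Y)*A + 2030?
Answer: -23567115181801/39664 ≈ -5.9417e+8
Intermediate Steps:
q(Y, A) = 2030 - 466*A*Y (q(Y, A) = -466*A*Y + 2030 = 2030 - 466*A*Y)
T = 16 (T = 2*8 = 16)
L = -39664 (L = 16*(-2479) = -39664)
I = -3660617/39664 (I = -5 + 3462297/(-39664) = -5 + 3462297*(-1/39664) = -5 - 3462297/39664 = -3660617/39664 ≈ -92.291)
I - q(706, -1806) = -3660617/39664 - (2030 - 466*(-1806)*706) = -3660617/39664 - (2030 + 594166776) = -3660617/39664 - 1*594168806 = -3660617/39664 - 594168806 = -23567115181801/39664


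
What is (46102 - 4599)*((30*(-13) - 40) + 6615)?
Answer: 256696055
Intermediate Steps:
(46102 - 4599)*((30*(-13) - 40) + 6615) = 41503*((-390 - 40) + 6615) = 41503*(-430 + 6615) = 41503*6185 = 256696055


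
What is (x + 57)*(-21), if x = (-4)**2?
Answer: -1533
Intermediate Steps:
x = 16
(x + 57)*(-21) = (16 + 57)*(-21) = 73*(-21) = -1533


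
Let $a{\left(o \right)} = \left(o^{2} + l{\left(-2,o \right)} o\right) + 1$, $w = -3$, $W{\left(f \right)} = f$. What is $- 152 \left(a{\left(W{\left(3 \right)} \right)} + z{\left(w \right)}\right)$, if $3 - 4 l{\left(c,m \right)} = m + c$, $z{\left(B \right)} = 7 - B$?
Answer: $-3268$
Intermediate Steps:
$l{\left(c,m \right)} = \frac{3}{4} - \frac{c}{4} - \frac{m}{4}$ ($l{\left(c,m \right)} = \frac{3}{4} - \frac{m + c}{4} = \frac{3}{4} - \frac{c + m}{4} = \frac{3}{4} - \left(\frac{c}{4} + \frac{m}{4}\right) = \frac{3}{4} - \frac{c}{4} - \frac{m}{4}$)
$a{\left(o \right)} = 1 + o^{2} + o \left(\frac{5}{4} - \frac{o}{4}\right)$ ($a{\left(o \right)} = \left(o^{2} + \left(\frac{3}{4} - - \frac{1}{2} - \frac{o}{4}\right) o\right) + 1 = \left(o^{2} + \left(\frac{3}{4} + \frac{1}{2} - \frac{o}{4}\right) o\right) + 1 = \left(o^{2} + \left(\frac{5}{4} - \frac{o}{4}\right) o\right) + 1 = \left(o^{2} + o \left(\frac{5}{4} - \frac{o}{4}\right)\right) + 1 = 1 + o^{2} + o \left(\frac{5}{4} - \frac{o}{4}\right)$)
$- 152 \left(a{\left(W{\left(3 \right)} \right)} + z{\left(w \right)}\right) = - 152 \left(\left(1 + \frac{3 \cdot 3^{2}}{4} + \frac{5}{4} \cdot 3\right) + \left(7 - -3\right)\right) = - 152 \left(\left(1 + \frac{3}{4} \cdot 9 + \frac{15}{4}\right) + \left(7 + 3\right)\right) = - 152 \left(\left(1 + \frac{27}{4} + \frac{15}{4}\right) + 10\right) = - 152 \left(\frac{23}{2} + 10\right) = \left(-152\right) \frac{43}{2} = -3268$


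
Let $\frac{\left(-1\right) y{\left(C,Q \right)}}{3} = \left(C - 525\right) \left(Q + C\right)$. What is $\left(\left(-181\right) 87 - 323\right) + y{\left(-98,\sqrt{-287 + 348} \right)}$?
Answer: $-199232 + 1869 \sqrt{61} \approx -1.8463 \cdot 10^{5}$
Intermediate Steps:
$y{\left(C,Q \right)} = - 3 \left(-525 + C\right) \left(C + Q\right)$ ($y{\left(C,Q \right)} = - 3 \left(C - 525\right) \left(Q + C\right) = - 3 \left(-525 + C\right) \left(C + Q\right)$)
$\left(\left(-181\right) 87 - 323\right) + y{\left(-98,\sqrt{-287 + 348} \right)} = \left(\left(-181\right) 87 - 323\right) + \left(- 3 \left(-98\right)^{2} + 1575 \left(-98\right) + 1575 \sqrt{-287 + 348} - - 294 \sqrt{-287 + 348}\right) = \left(-15747 - 323\right) - \left(183162 - 1869 \sqrt{61}\right) = -16070 + \left(-28812 - 154350 + 1575 \sqrt{61} + 294 \sqrt{61}\right) = -16070 - \left(183162 - 1869 \sqrt{61}\right) = -199232 + 1869 \sqrt{61}$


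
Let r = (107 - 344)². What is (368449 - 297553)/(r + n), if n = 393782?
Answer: 70896/449951 ≈ 0.15756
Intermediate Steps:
r = 56169 (r = (-237)² = 56169)
(368449 - 297553)/(r + n) = (368449 - 297553)/(56169 + 393782) = 70896/449951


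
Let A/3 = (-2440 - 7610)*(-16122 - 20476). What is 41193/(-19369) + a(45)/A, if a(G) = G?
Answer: -1010079528011/474940663540 ≈ -2.1267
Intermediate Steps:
A = 1103429700 (A = 3*((-2440 - 7610)*(-16122 - 20476)) = 3*(-10050*(-36598)) = 3*367809900 = 1103429700)
41193/(-19369) + a(45)/A = 41193/(-19369) + 45/1103429700 = 41193*(-1/19369) + 45*(1/1103429700) = -41193/19369 + 1/24520660 = -1010079528011/474940663540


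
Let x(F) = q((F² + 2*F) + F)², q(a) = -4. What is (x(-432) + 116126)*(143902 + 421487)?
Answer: 65665409238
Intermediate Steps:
x(F) = 16 (x(F) = (-4)² = 16)
(x(-432) + 116126)*(143902 + 421487) = (16 + 116126)*(143902 + 421487) = 116142*565389 = 65665409238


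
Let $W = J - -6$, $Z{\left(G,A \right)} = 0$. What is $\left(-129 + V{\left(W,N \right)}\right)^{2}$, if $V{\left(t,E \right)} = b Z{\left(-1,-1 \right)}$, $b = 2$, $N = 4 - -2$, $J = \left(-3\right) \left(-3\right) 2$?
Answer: $16641$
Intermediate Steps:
$J = 18$ ($J = 9 \cdot 2 = 18$)
$N = 6$ ($N = 4 + 2 = 6$)
$W = 24$ ($W = 18 - -6 = 18 + 6 = 24$)
$V{\left(t,E \right)} = 0$ ($V{\left(t,E \right)} = 2 \cdot 0 = 0$)
$\left(-129 + V{\left(W,N \right)}\right)^{2} = \left(-129 + 0\right)^{2} = \left(-129\right)^{2} = 16641$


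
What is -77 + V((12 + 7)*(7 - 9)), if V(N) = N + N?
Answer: -153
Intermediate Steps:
V(N) = 2*N
-77 + V((12 + 7)*(7 - 9)) = -77 + 2*((12 + 7)*(7 - 9)) = -77 + 2*(19*(-2)) = -77 + 2*(-38) = -77 - 76 = -153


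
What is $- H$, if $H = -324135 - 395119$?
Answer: $719254$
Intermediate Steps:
$H = -719254$
$- H = \left(-1\right) \left(-719254\right) = 719254$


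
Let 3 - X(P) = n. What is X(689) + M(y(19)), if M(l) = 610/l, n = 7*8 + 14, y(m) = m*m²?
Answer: -458943/6859 ≈ -66.911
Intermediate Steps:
y(m) = m³
n = 70 (n = 56 + 14 = 70)
X(P) = -67 (X(P) = 3 - 1*70 = 3 - 70 = -67)
X(689) + M(y(19)) = -67 + 610/(19³) = -67 + 610/6859 = -458943/6859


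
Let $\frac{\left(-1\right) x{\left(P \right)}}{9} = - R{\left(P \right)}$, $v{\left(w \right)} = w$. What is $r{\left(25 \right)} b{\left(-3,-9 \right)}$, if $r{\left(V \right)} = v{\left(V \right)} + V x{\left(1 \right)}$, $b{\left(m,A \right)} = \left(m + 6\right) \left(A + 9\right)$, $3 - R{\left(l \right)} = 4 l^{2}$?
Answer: $0$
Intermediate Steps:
$R{\left(l \right)} = 3 - 4 l^{2}$
$x{\left(P \right)} = 27 - 36 P^{2}$ ($x{\left(P \right)} = - 9 \left(- (3 - 4 P^{2})\right) = - 9 \left(-3 + 4 P^{2}\right) = 27 - 36 P^{2}$)
$b{\left(m,A \right)} = \left(6 + m\right) \left(9 + A\right)$
$r{\left(V \right)} = - 8 V$ ($r{\left(V \right)} = V + V \left(27 - 36 \cdot 1^{2}\right) = V + V \left(27 - 36\right) = V + V \left(-9\right) = V - 9 V = - 8 V$)
$r{\left(25 \right)} b{\left(-3,-9 \right)} = \left(-8\right) 25 \left(54 + 6 \left(-9\right) + 9 \left(-3\right) - -27\right) = - 200 \left(54 - 54 - 27 + 27\right) = \left(-200\right) 0 = 0$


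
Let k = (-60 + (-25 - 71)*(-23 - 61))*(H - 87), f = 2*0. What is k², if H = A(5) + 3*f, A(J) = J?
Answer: 430766443584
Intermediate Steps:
f = 0
H = 5 (H = 5 + 3*0 = 5 + 0 = 5)
k = -656328 (k = (-60 + (-25 - 71)*(-23 - 61))*(5 - 87) = (-60 - 96*(-84))*(-82) = (-60 + 8064)*(-82) = 8004*(-82) = -656328)
k² = (-656328)² = 430766443584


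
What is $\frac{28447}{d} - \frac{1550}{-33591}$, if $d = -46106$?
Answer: $- \frac{884098877}{1548746646} \approx -0.57085$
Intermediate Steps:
$\frac{28447}{d} - \frac{1550}{-33591} = \frac{28447}{-46106} - \frac{1550}{-33591} = 28447 \left(- \frac{1}{46106}\right) - - \frac{1550}{33591} = - \frac{28447}{46106} + \frac{1550}{33591} = - \frac{884098877}{1548746646}$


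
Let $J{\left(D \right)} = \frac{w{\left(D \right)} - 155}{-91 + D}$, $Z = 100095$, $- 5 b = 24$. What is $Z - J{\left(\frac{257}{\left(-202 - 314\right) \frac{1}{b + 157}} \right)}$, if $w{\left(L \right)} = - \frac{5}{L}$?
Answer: $\frac{8424710874383655}{84167930989} \approx 1.0009 \cdot 10^{5}$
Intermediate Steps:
$b = - \frac{24}{5}$ ($b = \left(- \frac{1}{5}\right) 24 = - \frac{24}{5} \approx -4.8$)
$J{\left(D \right)} = \frac{-155 - \frac{5}{D}}{-91 + D}$ ($J{\left(D \right)} = \frac{- \frac{5}{D} - 155}{-91 + D} = \frac{-155 - \frac{5}{D}}{-91 + D}$)
$Z - J{\left(\frac{257}{\left(-202 - 314\right) \frac{1}{b + 157}} \right)} = 100095 - \frac{5 \left(-1 - 31 \frac{257}{\left(-202 - 314\right) \frac{1}{- \frac{24}{5} + 157}}\right)}{\frac{257}{\left(-202 - 314\right) \frac{1}{- \frac{24}{5} + 157}} \left(-91 + \frac{257}{\left(-202 - 314\right) \frac{1}{- \frac{24}{5} + 157}}\right)} = 100095 - \frac{5 \left(-1 - 31 \frac{257}{\left(-516\right) \frac{1}{\frac{761}{5}}}\right)}{\frac{257}{\left(-516\right) \frac{1}{\frac{761}{5}}} \left(-91 + \frac{257}{\left(-516\right) \frac{1}{\frac{761}{5}}}\right)} = 100095 - \frac{5 \left(-1 - 31 \frac{257}{\left(-516\right) \frac{5}{761}}\right)}{\frac{257}{\left(-516\right) \frac{5}{761}} \left(-91 + \frac{257}{\left(-516\right) \frac{5}{761}}\right)} = 100095 - \frac{5 \left(-1 - 31 \frac{257}{- \frac{2580}{761}}\right)}{\frac{257}{- \frac{2580}{761}} \left(-91 + \frac{257}{- \frac{2580}{761}}\right)} = 100095 - \frac{5 \left(-1 - 31 \cdot 257 \left(- \frac{761}{2580}\right)\right)}{257 \left(- \frac{761}{2580}\right) \left(-91 + 257 \left(- \frac{761}{2580}\right)\right)} = 100095 - \frac{5 \left(-1 - - \frac{6062887}{2580}\right)}{\left(- \frac{195577}{2580}\right) \left(-91 - \frac{195577}{2580}\right)} = 100095 - 5 \left(- \frac{2580}{195577}\right) \frac{1}{- \frac{430357}{2580}} \left(-1 + \frac{6062887}{2580}\right) = 100095 - 5 \left(- \frac{2580}{195577}\right) \left(- \frac{2580}{430357}\right) \frac{6060307}{2580} = 100095 - \frac{78177960300}{84167930989} = \frac{8424710874383655}{84167930989}$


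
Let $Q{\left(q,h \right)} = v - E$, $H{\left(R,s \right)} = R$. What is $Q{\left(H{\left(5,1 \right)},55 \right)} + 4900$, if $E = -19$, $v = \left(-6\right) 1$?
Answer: $4913$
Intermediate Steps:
$v = -6$
$Q{\left(q,h \right)} = 13$ ($Q{\left(q,h \right)} = -6 - -19 = -6 + 19 = 13$)
$Q{\left(H{\left(5,1 \right)},55 \right)} + 4900 = 13 + 4900 = 4913$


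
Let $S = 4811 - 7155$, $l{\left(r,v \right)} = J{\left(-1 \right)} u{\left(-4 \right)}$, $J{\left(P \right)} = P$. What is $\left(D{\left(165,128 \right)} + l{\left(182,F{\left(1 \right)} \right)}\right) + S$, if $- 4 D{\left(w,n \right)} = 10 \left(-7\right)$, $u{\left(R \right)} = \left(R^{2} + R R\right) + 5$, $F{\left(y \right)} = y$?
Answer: $- \frac{4727}{2} \approx -2363.5$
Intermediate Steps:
$u{\left(R \right)} = 5 + 2 R^{2}$ ($u{\left(R \right)} = \left(R^{2} + R^{2}\right) + 5 = 2 R^{2} + 5 = 5 + 2 R^{2}$)
$l{\left(r,v \right)} = -37$ ($l{\left(r,v \right)} = - (5 + 2 \left(-4\right)^{2}) = - (5 + 2 \cdot 16) = - (5 + 32) = \left(-1\right) 37 = -37$)
$S = -2344$ ($S = 4811 - 7155 = -2344$)
$D{\left(w,n \right)} = \frac{35}{2}$ ($D{\left(w,n \right)} = - \frac{10 \left(-7\right)}{4} = \left(- \frac{1}{4}\right) \left(-70\right) = \frac{35}{2}$)
$\left(D{\left(165,128 \right)} + l{\left(182,F{\left(1 \right)} \right)}\right) + S = \left(\frac{35}{2} - 37\right) - 2344 = - \frac{39}{2} - 2344 = - \frac{4727}{2}$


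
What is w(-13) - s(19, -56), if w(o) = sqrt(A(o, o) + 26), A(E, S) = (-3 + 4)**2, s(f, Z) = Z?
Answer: 56 + 3*sqrt(3) ≈ 61.196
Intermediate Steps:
A(E, S) = 1 (A(E, S) = 1**2 = 1)
w(o) = 3*sqrt(3) (w(o) = sqrt(1 + 26) = sqrt(27) = 3*sqrt(3))
w(-13) - s(19, -56) = 3*sqrt(3) - 1*(-56) = 3*sqrt(3) + 56 = 56 + 3*sqrt(3)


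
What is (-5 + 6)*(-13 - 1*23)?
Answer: -36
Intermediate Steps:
(-5 + 6)*(-13 - 1*23) = 1*(-13 - 23) = 1*(-36) = -36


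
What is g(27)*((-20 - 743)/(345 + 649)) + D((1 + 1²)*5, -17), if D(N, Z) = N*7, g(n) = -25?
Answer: 12665/142 ≈ 89.190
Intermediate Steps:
D(N, Z) = 7*N
g(27)*((-20 - 743)/(345 + 649)) + D((1 + 1²)*5, -17) = -25*(-20 - 743)/(345 + 649) + 7*((1 + 1²)*5) = -(-19075)/994 + 7*((1 + 1)*5) = -(-19075)/994 + 7*(2*5) = -25*(-109/142) + 7*10 = 2725/142 + 70 = 12665/142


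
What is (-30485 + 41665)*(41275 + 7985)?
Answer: 550726800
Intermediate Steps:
(-30485 + 41665)*(41275 + 7985) = 11180*49260 = 550726800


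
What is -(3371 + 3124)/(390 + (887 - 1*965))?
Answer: -2165/104 ≈ -20.817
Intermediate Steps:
-(3371 + 3124)/(390 + (887 - 1*965)) = -6495/(390 + (887 - 965)) = -6495/(390 - 78) = -6495/312 = -1*2165/104 = -2165/104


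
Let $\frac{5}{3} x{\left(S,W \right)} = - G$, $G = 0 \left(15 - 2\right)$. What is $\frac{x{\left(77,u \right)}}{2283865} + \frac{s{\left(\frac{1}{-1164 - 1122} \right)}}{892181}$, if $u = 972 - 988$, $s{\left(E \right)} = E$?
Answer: $- \frac{1}{2039525766} \approx -4.9031 \cdot 10^{-10}$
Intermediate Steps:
$G = 0$ ($G = 0 \cdot 13 = 0$)
$u = -16$
$x{\left(S,W \right)} = 0$ ($x{\left(S,W \right)} = \frac{3 \left(\left(-1\right) 0\right)}{5} = \frac{3}{5} \cdot 0 = 0$)
$\frac{x{\left(77,u \right)}}{2283865} + \frac{s{\left(\frac{1}{-1164 - 1122} \right)}}{892181} = \frac{0}{2283865} + \frac{1}{\left(-1164 - 1122\right) 892181} = 0 \cdot \frac{1}{2283865} + \frac{1}{-1164 - 1122} \cdot \frac{1}{892181} = 0 + \frac{1}{-2286} \cdot \frac{1}{892181} = 0 - \frac{1}{2039525766} = - \frac{1}{2039525766}$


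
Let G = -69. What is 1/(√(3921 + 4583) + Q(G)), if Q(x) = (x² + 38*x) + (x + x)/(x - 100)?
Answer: 61115301/130532650897 - 57122*√2126/130532650897 ≈ 0.00044802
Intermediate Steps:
Q(x) = x² + 38*x + 2*x/(-100 + x) (Q(x) = (x² + 38*x) + (2*x)/(-100 + x) = (x² + 38*x) + 2*x/(-100 + x) = x² + 38*x + 2*x/(-100 + x))
1/(√(3921 + 4583) + Q(G)) = 1/(√(3921 + 4583) - 69*(-3798 + (-69)² - 62*(-69))/(-100 - 69)) = 1/(√8504 - 69*(-3798 + 4761 + 4278)/(-169)) = 1/(2*√2126 - 69*(-1/169)*5241) = 1/(2*√2126 + 361629/169) = 1/(361629/169 + 2*√2126)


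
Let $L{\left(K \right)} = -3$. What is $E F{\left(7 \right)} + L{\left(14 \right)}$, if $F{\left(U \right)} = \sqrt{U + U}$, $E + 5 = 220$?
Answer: $-3 + 215 \sqrt{14} \approx 801.46$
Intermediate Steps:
$E = 215$ ($E = -5 + 220 = 215$)
$F{\left(U \right)} = \sqrt{2} \sqrt{U}$ ($F{\left(U \right)} = \sqrt{2 U} = \sqrt{2} \sqrt{U}$)
$E F{\left(7 \right)} + L{\left(14 \right)} = 215 \sqrt{2} \sqrt{7} - 3 = 215 \sqrt{14} - 3 = -3 + 215 \sqrt{14}$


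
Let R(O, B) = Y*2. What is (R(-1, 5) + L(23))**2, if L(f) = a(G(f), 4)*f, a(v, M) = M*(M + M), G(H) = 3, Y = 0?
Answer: 541696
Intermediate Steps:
a(v, M) = 2*M**2 (a(v, M) = M*(2*M) = 2*M**2)
R(O, B) = 0 (R(O, B) = 0*2 = 0)
L(f) = 32*f (L(f) = (2*4**2)*f = (2*16)*f = 32*f)
(R(-1, 5) + L(23))**2 = (0 + 32*23)**2 = (0 + 736)**2 = 736**2 = 541696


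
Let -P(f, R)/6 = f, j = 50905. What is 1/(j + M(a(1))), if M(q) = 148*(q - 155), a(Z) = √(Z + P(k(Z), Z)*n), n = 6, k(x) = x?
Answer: 799/22365939 - 148*I*√35/782807865 ≈ 3.5724e-5 - 1.1185e-6*I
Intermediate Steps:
P(f, R) = -6*f
a(Z) = √35*√(-Z) (a(Z) = √(Z - 6*Z*6) = √(Z - 36*Z) = √(-35*Z) = √35*√(-Z))
M(q) = -22940 + 148*q (M(q) = 148*(-155 + q) = -22940 + 148*q)
1/(j + M(a(1))) = 1/(50905 + (-22940 + 148*(√35*√(-1*1)))) = 1/(50905 + (-22940 + 148*(√35*√(-1)))) = 1/(50905 + (-22940 + 148*(√35*I))) = 1/(50905 + (-22940 + 148*(I*√35))) = 1/(50905 + (-22940 + 148*I*√35)) = 1/(27965 + 148*I*√35)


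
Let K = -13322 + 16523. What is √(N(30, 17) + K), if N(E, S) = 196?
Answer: √3397 ≈ 58.284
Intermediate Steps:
K = 3201
√(N(30, 17) + K) = √(196 + 3201) = √3397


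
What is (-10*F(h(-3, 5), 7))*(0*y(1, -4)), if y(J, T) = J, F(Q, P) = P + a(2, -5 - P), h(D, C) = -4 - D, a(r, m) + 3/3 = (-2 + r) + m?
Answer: 0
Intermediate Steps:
a(r, m) = -3 + m + r (a(r, m) = -1 + ((-2 + r) + m) = -1 + (-2 + m + r) = -3 + m + r)
F(Q, P) = -6 (F(Q, P) = P + (-3 + (-5 - P) + 2) = P + (-6 - P) = -6)
(-10*F(h(-3, 5), 7))*(0*y(1, -4)) = (-10*(-6))*(0*1) = 60*0 = 0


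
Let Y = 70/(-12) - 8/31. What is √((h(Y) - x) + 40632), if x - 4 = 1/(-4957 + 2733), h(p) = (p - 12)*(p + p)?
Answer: √109217083659563/51708 ≈ 202.11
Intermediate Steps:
Y = -1133/186 (Y = 70*(-1/12) - 8*1/31 = -35/6 - 8/31 = -1133/186 ≈ -6.0914)
h(p) = 2*p*(-12 + p) (h(p) = (-12 + p)*(2*p) = 2*p*(-12 + p))
x = 8895/2224 (x = 4 + 1/(-4957 + 2733) = 4 + 1/(-2224) = 4 - 1/2224 = 8895/2224 ≈ 3.9995)
√((h(Y) - x) + 40632) = √((2*(-1133/186)*(-12 - 1133/186) - 1*8895/2224) + 40632) = √((2*(-1133/186)*(-3365/186) - 8895/2224) + 40632) = √((3812545/17298 - 8895/2224) + 40632) = √(4162617185/19235376 + 40632) = √(785734414817/19235376) = √109217083659563/51708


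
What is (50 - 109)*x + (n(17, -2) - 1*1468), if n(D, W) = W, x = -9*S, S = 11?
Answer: 4371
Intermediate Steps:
x = -99 (x = -9*11 = -99)
(50 - 109)*x + (n(17, -2) - 1*1468) = (50 - 109)*(-99) + (-2 - 1*1468) = -59*(-99) + (-2 - 1468) = 5841 - 1470 = 4371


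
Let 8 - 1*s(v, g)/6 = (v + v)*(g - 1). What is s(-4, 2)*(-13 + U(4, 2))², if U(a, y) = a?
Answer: 7776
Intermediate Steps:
s(v, g) = 48 - 12*v*(-1 + g) (s(v, g) = 48 - 6*(v + v)*(g - 1) = 48 - 6*2*v*(-1 + g) = 48 - 12*v*(-1 + g))
s(-4, 2)*(-13 + U(4, 2))² = (48 + 12*(-4) - 12*2*(-4))*(-13 + 4)² = (48 - 48 + 96)*(-9)² = 96*81 = 7776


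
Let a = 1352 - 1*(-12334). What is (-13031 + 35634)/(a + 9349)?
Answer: 22603/23035 ≈ 0.98125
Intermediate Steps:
a = 13686 (a = 1352 + 12334 = 13686)
(-13031 + 35634)/(a + 9349) = (-13031 + 35634)/(13686 + 9349) = 22603/23035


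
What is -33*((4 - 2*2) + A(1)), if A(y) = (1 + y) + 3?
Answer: -165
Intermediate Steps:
A(y) = 4 + y
-33*((4 - 2*2) + A(1)) = -33*((4 - 2*2) + (4 + 1)) = -33*((4 - 4) + 5) = -33*(0 + 5) = -33*5 = -165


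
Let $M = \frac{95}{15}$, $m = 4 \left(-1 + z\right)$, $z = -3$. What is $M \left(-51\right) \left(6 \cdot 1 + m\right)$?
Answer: $3230$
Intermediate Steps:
$m = -16$ ($m = 4 \left(-1 - 3\right) = 4 \left(-4\right) = -16$)
$M = \frac{19}{3}$ ($M = 95 \cdot \frac{1}{15} = \frac{19}{3} \approx 6.3333$)
$M \left(-51\right) \left(6 \cdot 1 + m\right) = \frac{19}{3} \left(-51\right) \left(6 \cdot 1 - 16\right) = - 323 \left(6 - 16\right) = \left(-323\right) \left(-10\right) = 3230$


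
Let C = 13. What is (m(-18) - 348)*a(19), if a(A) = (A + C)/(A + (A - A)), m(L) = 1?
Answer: -11104/19 ≈ -584.42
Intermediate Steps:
a(A) = (13 + A)/A (a(A) = (A + 13)/(A + (A - A)) = (13 + A)/(A + 0) = (13 + A)/A)
(m(-18) - 348)*a(19) = (1 - 348)*((13 + 19)/19) = -347*32/19 = -11104/19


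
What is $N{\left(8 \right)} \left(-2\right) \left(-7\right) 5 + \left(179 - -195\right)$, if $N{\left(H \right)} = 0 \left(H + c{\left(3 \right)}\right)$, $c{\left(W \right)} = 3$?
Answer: $374$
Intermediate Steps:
$N{\left(H \right)} = 0$ ($N{\left(H \right)} = 0 \left(H + 3\right) = 0 \left(3 + H\right) = 0$)
$N{\left(8 \right)} \left(-2\right) \left(-7\right) 5 + \left(179 - -195\right) = 0 \left(-2\right) \left(-7\right) 5 + \left(179 - -195\right) = 0 \cdot 14 \cdot 5 + \left(179 + 195\right) = 0 \cdot 70 + 374 = 0 + 374 = 374$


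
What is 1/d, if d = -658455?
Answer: -1/658455 ≈ -1.5187e-6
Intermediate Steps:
1/d = 1/(-658455) = -1/658455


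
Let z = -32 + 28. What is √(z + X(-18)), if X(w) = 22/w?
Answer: I*√47/3 ≈ 2.2852*I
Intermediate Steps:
z = -4
√(z + X(-18)) = √(-4 + 22/(-18)) = √(-4 + 22*(-1/18)) = √(-4 - 11/9) = √(-47/9) = I*√47/3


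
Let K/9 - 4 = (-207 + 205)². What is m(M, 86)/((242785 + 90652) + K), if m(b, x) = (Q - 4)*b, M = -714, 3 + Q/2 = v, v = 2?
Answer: 4284/333509 ≈ 0.012845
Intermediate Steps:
K = 72 (K = 36 + 9*(-207 + 205)² = 36 + 9*(-2)² = 36 + 9*4 = 36 + 36 = 72)
Q = -2 (Q = -6 + 2*2 = -6 + 4 = -2)
m(b, x) = -6*b (m(b, x) = (-2 - 4)*b = -6*b)
m(M, 86)/((242785 + 90652) + K) = (-6*(-714))/((242785 + 90652) + 72) = 4284/(333437 + 72) = 4284/333509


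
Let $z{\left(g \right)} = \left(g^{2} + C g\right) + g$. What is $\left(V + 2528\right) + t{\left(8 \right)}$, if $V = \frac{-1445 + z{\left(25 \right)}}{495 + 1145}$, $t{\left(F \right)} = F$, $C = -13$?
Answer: $\frac{103948}{41} \approx 2535.3$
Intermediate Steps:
$z{\left(g \right)} = g^{2} - 12 g$ ($z{\left(g \right)} = \left(g^{2} - 13 g\right) + g = g^{2} - 12 g$)
$V = - \frac{28}{41}$ ($V = \frac{-1445 + 25 \left(-12 + 25\right)}{495 + 1145} = \frac{-1445 + 25 \cdot 13}{1640} = \left(-1445 + 325\right) \frac{1}{1640} = \left(-1120\right) \frac{1}{1640} = - \frac{28}{41} \approx -0.68293$)
$\left(V + 2528\right) + t{\left(8 \right)} = \left(- \frac{28}{41} + 2528\right) + 8 = \frac{103620}{41} + 8 = \frac{103948}{41}$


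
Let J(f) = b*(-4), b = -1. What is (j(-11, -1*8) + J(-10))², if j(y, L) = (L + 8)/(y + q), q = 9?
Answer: 16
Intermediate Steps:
J(f) = 4 (J(f) = -1*(-4) = 4)
j(y, L) = (8 + L)/(9 + y) (j(y, L) = (L + 8)/(y + 9) = (8 + L)/(9 + y))
(j(-11, -1*8) + J(-10))² = ((8 - 1*8)/(9 - 11) + 4)² = ((8 - 8)/(-2) + 4)² = (-½*0 + 4)² = (0 + 4)² = 4² = 16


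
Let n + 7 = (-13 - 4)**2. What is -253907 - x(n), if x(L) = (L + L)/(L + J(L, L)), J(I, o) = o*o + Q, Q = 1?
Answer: -20263556513/79807 ≈ -2.5391e+5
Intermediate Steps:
n = 282 (n = -7 + (-13 - 4)**2 = -7 + (-17)**2 = -7 + 289 = 282)
J(I, o) = 1 + o**2 (J(I, o) = o*o + 1 = o**2 + 1 = 1 + o**2)
x(L) = 2*L/(1 + L + L**2) (x(L) = (L + L)/(L + (1 + L**2)) = (2*L)/(1 + L + L**2) = 2*L/(1 + L + L**2))
-253907 - x(n) = -253907 - 2*282/(1 + 282 + 282**2) = -253907 - 2*282/(1 + 282 + 79524) = -253907 - 2*282/79807 = -253907 - 1*564/79807 = -253907 - 564/79807 = -20263556513/79807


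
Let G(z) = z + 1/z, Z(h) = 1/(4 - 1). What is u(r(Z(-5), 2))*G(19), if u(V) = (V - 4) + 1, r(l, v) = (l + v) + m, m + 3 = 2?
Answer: -1810/57 ≈ -31.754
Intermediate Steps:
Z(h) = ⅓ (Z(h) = 1/3 = ⅓)
G(z) = z + 1/z
m = -1 (m = -3 + 2 = -1)
r(l, v) = -1 + l + v (r(l, v) = (l + v) - 1 = -1 + l + v)
u(V) = -3 + V (u(V) = (-4 + V) + 1 = -3 + V)
u(r(Z(-5), 2))*G(19) = (-3 + (-1 + ⅓ + 2))*(19 + 1/19) = (-3 + 4/3)*(19 + 1/19) = -5/3*362/19 = -1810/57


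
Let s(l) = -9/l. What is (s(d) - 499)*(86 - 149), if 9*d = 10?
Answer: 319473/10 ≈ 31947.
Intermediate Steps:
d = 10/9 (d = (1/9)*10 = 10/9 ≈ 1.1111)
(s(d) - 499)*(86 - 149) = (-9/10/9 - 499)*(86 - 149) = (-9*9/10 - 499)*(-63) = (-81/10 - 499)*(-63) = -5071/10*(-63) = 319473/10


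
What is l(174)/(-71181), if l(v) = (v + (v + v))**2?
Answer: -30276/7909 ≈ -3.8280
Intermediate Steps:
l(v) = 9*v**2 (l(v) = (v + 2*v)**2 = (3*v)**2 = 9*v**2)
l(174)/(-71181) = (9*174**2)/(-71181) = (9*30276)*(-1/71181) = 272484*(-1/71181) = -30276/7909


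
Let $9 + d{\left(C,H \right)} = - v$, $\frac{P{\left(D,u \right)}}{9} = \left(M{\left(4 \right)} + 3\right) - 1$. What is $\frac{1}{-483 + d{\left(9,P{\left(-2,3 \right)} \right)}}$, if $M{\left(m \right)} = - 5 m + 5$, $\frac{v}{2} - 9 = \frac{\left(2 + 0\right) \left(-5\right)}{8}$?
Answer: $- \frac{2}{1015} \approx -0.0019704$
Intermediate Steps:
$v = \frac{31}{2}$ ($v = 18 + 2 \frac{\left(2 + 0\right) \left(-5\right)}{8} = 18 + 2 \cdot 2 \left(-5\right) \frac{1}{8} = 18 + 2 \left(\left(-10\right) \frac{1}{8}\right) = 18 + 2 \left(- \frac{5}{4}\right) = 18 - \frac{5}{2} = \frac{31}{2} \approx 15.5$)
$M{\left(m \right)} = 5 - 5 m$
$P{\left(D,u \right)} = -117$ ($P{\left(D,u \right)} = 9 \left(\left(\left(5 - 20\right) + 3\right) - 1\right) = 9 \left(\left(-15 + 3\right) - 1\right) = 9 \left(-12 - 1\right) = 9 \left(-13\right) = -117$)
$d{\left(C,H \right)} = - \frac{49}{2}$ ($d{\left(C,H \right)} = -9 - \frac{31}{2} = - \frac{49}{2}$)
$\frac{1}{-483 + d{\left(9,P{\left(-2,3 \right)} \right)}} = \frac{1}{-483 - \frac{49}{2}} = \frac{1}{- \frac{1015}{2}} = - \frac{2}{1015}$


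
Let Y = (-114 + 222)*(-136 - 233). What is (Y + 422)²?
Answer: 1554724900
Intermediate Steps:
Y = -39852 (Y = 108*(-369) = -39852)
(Y + 422)² = (-39852 + 422)² = (-39430)² = 1554724900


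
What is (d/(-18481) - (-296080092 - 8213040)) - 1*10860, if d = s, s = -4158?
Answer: 5623440672990/18481 ≈ 3.0428e+8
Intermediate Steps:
d = -4158
(d/(-18481) - (-296080092 - 8213040)) - 1*10860 = (-4158/(-18481) - (-296080092 - 8213040)) - 1*10860 = (-4158*(-1/18481) - 12444/(1/(-23809 + (16 - 660)))) - 10860 = (4158/18481 - 12444/(1/(-23809 - 644))) - 10860 = (4158/18481 - 12444/(1/(-24453))) - 10860 = (4158/18481 - 12444/(-1/24453)) - 10860 = (4158/18481 - 12444*(-24453)) - 10860 = (4158/18481 + 304293132) - 10860 = 5623641376650/18481 - 10860 = 5623440672990/18481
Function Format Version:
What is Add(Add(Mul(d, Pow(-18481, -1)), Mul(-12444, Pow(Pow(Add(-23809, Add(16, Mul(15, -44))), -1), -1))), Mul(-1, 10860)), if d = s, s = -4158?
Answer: Rational(5623440672990, 18481) ≈ 3.0428e+8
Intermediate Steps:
d = -4158
Add(Add(Mul(d, Pow(-18481, -1)), Mul(-12444, Pow(Pow(Add(-23809, Add(16, Mul(15, -44))), -1), -1))), Mul(-1, 10860)) = Add(Add(Mul(-4158, Pow(-18481, -1)), Mul(-12444, Pow(Pow(Add(-23809, Add(16, Mul(15, -44))), -1), -1))), Mul(-1, 10860)) = Add(Add(Mul(-4158, Rational(-1, 18481)), Mul(-12444, Pow(Pow(Add(-23809, Add(16, -660)), -1), -1))), -10860) = Add(Add(Rational(4158, 18481), Mul(-12444, Pow(Pow(Add(-23809, -644), -1), -1))), -10860) = Add(Add(Rational(4158, 18481), Mul(-12444, Pow(Pow(-24453, -1), -1))), -10860) = Add(Add(Rational(4158, 18481), Mul(-12444, Pow(Rational(-1, 24453), -1))), -10860) = Add(Add(Rational(4158, 18481), Mul(-12444, -24453)), -10860) = Add(Add(Rational(4158, 18481), 304293132), -10860) = Add(Rational(5623641376650, 18481), -10860) = Rational(5623440672990, 18481)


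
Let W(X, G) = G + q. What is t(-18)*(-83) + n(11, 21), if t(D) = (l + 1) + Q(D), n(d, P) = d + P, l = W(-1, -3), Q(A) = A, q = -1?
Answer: 1775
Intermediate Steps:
W(X, G) = -1 + G (W(X, G) = G - 1 = -1 + G)
l = -4 (l = -1 - 3 = -4)
n(d, P) = P + d
t(D) = -3 + D (t(D) = (-4 + 1) + D = -3 + D)
t(-18)*(-83) + n(11, 21) = (-3 - 18)*(-83) + (21 + 11) = -21*(-83) + 32 = 1743 + 32 = 1775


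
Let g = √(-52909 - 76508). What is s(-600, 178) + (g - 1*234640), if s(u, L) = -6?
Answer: -234646 + I*√129417 ≈ -2.3465e+5 + 359.75*I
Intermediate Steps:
g = I*√129417 (g = √(-129417) = I*√129417 ≈ 359.75*I)
s(-600, 178) + (g - 1*234640) = -6 + (I*√129417 - 1*234640) = -6 + (I*√129417 - 234640) = -6 + (-234640 + I*√129417) = -234646 + I*√129417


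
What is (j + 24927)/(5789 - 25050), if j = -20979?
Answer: -3948/19261 ≈ -0.20497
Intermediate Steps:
(j + 24927)/(5789 - 25050) = (-20979 + 24927)/(5789 - 25050) = 3948/(-19261) = 3948*(-1/19261) = -3948/19261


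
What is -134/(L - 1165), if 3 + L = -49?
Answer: 134/1217 ≈ 0.11011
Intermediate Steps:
L = -52 (L = -3 - 49 = -52)
-134/(L - 1165) = -134/(-52 - 1165) = -134/(-1217) = -134*(-1/1217) = 134/1217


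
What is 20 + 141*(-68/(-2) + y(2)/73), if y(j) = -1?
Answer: 351281/73 ≈ 4812.1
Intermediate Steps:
20 + 141*(-68/(-2) + y(2)/73) = 20 + 141*(-68/(-2) - 1/73) = 20 + 141*(-68*(-½) - 1*1/73) = 20 + 141*(34 - 1/73) = 20 + 141*(2481/73) = 20 + 349821/73 = 351281/73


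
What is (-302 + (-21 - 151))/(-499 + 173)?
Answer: 237/163 ≈ 1.4540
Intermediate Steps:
(-302 + (-21 - 151))/(-499 + 173) = (-302 - 172)/(-326) = -474*(-1/326) = 237/163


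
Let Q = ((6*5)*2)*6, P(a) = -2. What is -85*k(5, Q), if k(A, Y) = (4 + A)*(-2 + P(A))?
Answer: 3060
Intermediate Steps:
Q = 360 (Q = (30*2)*6 = 60*6 = 360)
k(A, Y) = -16 - 4*A (k(A, Y) = (4 + A)*(-2 - 2) = (4 + A)*(-4) = -16 - 4*A)
-85*k(5, Q) = -85*(-16 - 4*5) = -85*(-16 - 20) = -85*(-36) = 3060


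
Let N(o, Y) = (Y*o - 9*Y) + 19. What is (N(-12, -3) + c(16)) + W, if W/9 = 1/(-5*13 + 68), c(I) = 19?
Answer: 104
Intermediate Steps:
W = 3 (W = 9/(-5*13 + 68) = 9/(-65 + 68) = 9/3 = 9*(1/3) = 3)
N(o, Y) = 19 - 9*Y + Y*o (N(o, Y) = (-9*Y + Y*o) + 19 = 19 - 9*Y + Y*o)
(N(-12, -3) + c(16)) + W = ((19 - 9*(-3) - 3*(-12)) + 19) + 3 = ((19 + 27 + 36) + 19) + 3 = (82 + 19) + 3 = 101 + 3 = 104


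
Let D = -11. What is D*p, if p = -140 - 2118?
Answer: 24838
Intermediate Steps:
p = -2258
D*p = -11*(-2258) = 24838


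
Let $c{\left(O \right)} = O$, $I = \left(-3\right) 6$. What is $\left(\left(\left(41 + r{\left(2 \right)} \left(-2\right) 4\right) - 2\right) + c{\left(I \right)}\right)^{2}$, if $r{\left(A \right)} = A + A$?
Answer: $121$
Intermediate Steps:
$r{\left(A \right)} = 2 A$
$I = -18$
$\left(\left(\left(41 + r{\left(2 \right)} \left(-2\right) 4\right) - 2\right) + c{\left(I \right)}\right)^{2} = \left(\left(\left(41 + 2 \cdot 2 \left(-2\right) 4\right) - 2\right) - 18\right)^{2} = \left(\left(\left(41 + 4 \left(-2\right) 4\right) - 2\right) - 18\right)^{2} = \left(\left(\left(41 - 32\right) - 2\right) - 18\right)^{2} = \left(\left(9 - 2\right) - 18\right)^{2} = \left(7 - 18\right)^{2} = \left(-11\right)^{2} = 121$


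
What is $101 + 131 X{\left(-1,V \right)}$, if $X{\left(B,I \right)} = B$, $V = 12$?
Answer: $-30$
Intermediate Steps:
$101 + 131 X{\left(-1,V \right)} = 101 + 131 \left(-1\right) = 101 - 131 = -30$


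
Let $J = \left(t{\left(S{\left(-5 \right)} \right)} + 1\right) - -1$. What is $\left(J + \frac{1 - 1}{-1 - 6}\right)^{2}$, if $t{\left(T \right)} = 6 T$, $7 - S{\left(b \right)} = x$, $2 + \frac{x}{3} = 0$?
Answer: $6400$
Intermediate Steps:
$x = -6$ ($x = -6 + 3 \cdot 0 = -6 + 0 = -6$)
$S{\left(b \right)} = 13$ ($S{\left(b \right)} = 7 - -6 = 7 + 6 = 13$)
$J = 80$ ($J = \left(6 \cdot 13 + 1\right) - -1 = \left(78 + 1\right) + 1 = 79 + 1 = 80$)
$\left(J + \frac{1 - 1}{-1 - 6}\right)^{2} = \left(80 + \frac{1 - 1}{-1 - 6}\right)^{2} = \left(80 + \frac{0}{-7}\right)^{2} = \left(80 + 0 \left(- \frac{1}{7}\right)\right)^{2} = \left(80 + 0\right)^{2} = 80^{2} = 6400$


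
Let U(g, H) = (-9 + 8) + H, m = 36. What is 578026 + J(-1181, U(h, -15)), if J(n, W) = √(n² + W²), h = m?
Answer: 578026 + √1395017 ≈ 5.7921e+5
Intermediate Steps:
h = 36
U(g, H) = -1 + H
J(n, W) = √(W² + n²)
578026 + J(-1181, U(h, -15)) = 578026 + √((-1 - 15)² + (-1181)²) = 578026 + √((-16)² + 1394761) = 578026 + √(256 + 1394761) = 578026 + √1395017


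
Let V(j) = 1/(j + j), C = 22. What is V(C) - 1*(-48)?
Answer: 2113/44 ≈ 48.023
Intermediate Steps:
V(j) = 1/(2*j)
V(C) - 1*(-48) = (1/2)/22 - 1*(-48) = (1/2)*(1/22) + 48 = 1/44 + 48 = 2113/44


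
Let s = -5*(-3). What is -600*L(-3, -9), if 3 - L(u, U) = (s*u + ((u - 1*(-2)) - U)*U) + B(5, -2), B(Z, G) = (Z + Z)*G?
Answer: -84000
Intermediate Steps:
s = 15
B(Z, G) = 2*G*Z (B(Z, G) = (2*Z)*G = 2*G*Z)
L(u, U) = 23 - 15*u - U*(2 + u - U) (L(u, U) = 3 - ((15*u + ((u - 1*(-2)) - U)*U) + 2*(-2)*5) = 3 - ((15*u + ((u + 2) - U)*U) - 20) = 3 - ((15*u + ((2 + u) - U)*U) - 20) = 3 - ((15*u + (2 + u - U)*U) - 20) = 3 - ((15*u + U*(2 + u - U)) - 20) = 3 - (-20 + 15*u + U*(2 + u - U)) = 3 + (20 - 15*u - U*(2 + u - U)) = 23 - 15*u - U*(2 + u - U))
-600*L(-3, -9) = -600*(23 + (-9)² - 15*(-3) - 2*(-9) - 1*(-9)*(-3)) = -600*(23 + 81 + 45 + 18 - 27) = -600*140 = -84000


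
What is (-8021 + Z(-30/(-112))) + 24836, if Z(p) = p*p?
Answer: 52732065/3136 ≈ 16815.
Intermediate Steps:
Z(p) = p²
(-8021 + Z(-30/(-112))) + 24836 = (-8021 + (-30/(-112))²) + 24836 = (-8021 + (-30*(-1/112))²) + 24836 = (-8021 + (15/56)²) + 24836 = (-8021 + 225/3136) + 24836 = -25153631/3136 + 24836 = 52732065/3136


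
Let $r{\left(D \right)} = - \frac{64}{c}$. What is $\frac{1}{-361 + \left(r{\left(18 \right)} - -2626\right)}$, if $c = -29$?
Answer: $\frac{29}{65749} \approx 0.00044107$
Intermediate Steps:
$r{\left(D \right)} = \frac{64}{29}$ ($r{\left(D \right)} = - \frac{64}{-29} = \left(-64\right) \left(- \frac{1}{29}\right) = \frac{64}{29}$)
$\frac{1}{-361 + \left(r{\left(18 \right)} - -2626\right)} = \frac{1}{-361 + \left(\frac{64}{29} - -2626\right)} = \frac{1}{-361 + \left(\frac{64}{29} + 2626\right)} = \frac{1}{-361 + \frac{76218}{29}} = \frac{1}{\frac{65749}{29}} = \frac{29}{65749}$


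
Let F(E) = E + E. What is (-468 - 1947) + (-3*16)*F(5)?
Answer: -2895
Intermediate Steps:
F(E) = 2*E
(-468 - 1947) + (-3*16)*F(5) = (-468 - 1947) + (-3*16)*(2*5) = -2415 - 48*10 = -2415 - 480 = -2895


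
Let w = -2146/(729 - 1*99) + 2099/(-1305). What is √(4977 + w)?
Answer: √204890539/203 ≈ 70.512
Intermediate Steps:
w = -1018/203 (w = -2146/(729 - 99) + 2099*(-1/1305) = -2146/630 - 2099/1305 = -2146*1/630 - 2099/1305 = -1073/315 - 2099/1305 = -1018/203 ≈ -5.0148)
√(4977 + w) = √(4977 - 1018/203) = √(1009313/203) = √204890539/203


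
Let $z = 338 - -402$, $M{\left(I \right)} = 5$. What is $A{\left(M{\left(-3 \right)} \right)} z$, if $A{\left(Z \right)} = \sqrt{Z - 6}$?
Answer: $740 i \approx 740.0 i$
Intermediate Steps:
$A{\left(Z \right)} = \sqrt{-6 + Z}$
$z = 740$ ($z = 338 + 402 = 740$)
$A{\left(M{\left(-3 \right)} \right)} z = \sqrt{-6 + 5} \cdot 740 = \sqrt{-1} \cdot 740 = i 740 = 740 i$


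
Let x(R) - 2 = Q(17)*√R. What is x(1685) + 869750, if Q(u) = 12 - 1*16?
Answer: 869752 - 4*√1685 ≈ 8.6959e+5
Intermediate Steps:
Q(u) = -4 (Q(u) = 12 - 16 = -4)
x(R) = 2 - 4*√R
x(1685) + 869750 = (2 - 4*√1685) + 869750 = 869752 - 4*√1685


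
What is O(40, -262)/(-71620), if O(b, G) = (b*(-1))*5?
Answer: 10/3581 ≈ 0.0027925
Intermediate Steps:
O(b, G) = -5*b (O(b, G) = -b*5 = -5*b)
O(40, -262)/(-71620) = -5*40/(-71620) = -200*(-1/71620) = 10/3581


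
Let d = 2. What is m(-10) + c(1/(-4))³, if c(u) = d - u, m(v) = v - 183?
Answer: -11623/64 ≈ -181.61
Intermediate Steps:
m(v) = -183 + v
c(u) = 2 - u
m(-10) + c(1/(-4))³ = (-183 - 10) + (2 - 1/(-4))³ = -193 + (2 - 1*(-¼))³ = -193 + (2 + ¼)³ = -193 + (9/4)³ = -193 + 729/64 = -11623/64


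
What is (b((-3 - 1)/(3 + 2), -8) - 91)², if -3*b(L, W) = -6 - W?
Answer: 75625/9 ≈ 8402.8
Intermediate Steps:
b(L, W) = 2 + W/3 (b(L, W) = -(-6 - W)/3 = 2 + W/3)
(b((-3 - 1)/(3 + 2), -8) - 91)² = ((2 + (⅓)*(-8)) - 91)² = ((2 - 8/3) - 91)² = (-⅔ - 91)² = (-275/3)² = 75625/9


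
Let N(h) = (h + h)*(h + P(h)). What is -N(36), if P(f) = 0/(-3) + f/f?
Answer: -2664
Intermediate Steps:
P(f) = 1 (P(f) = 0*(-⅓) + 1 = 0 + 1 = 1)
N(h) = 2*h*(1 + h) (N(h) = (h + h)*(h + 1) = (2*h)*(1 + h) = 2*h*(1 + h))
-N(36) = -2*36*(1 + 36) = -2*36*37 = -1*2664 = -2664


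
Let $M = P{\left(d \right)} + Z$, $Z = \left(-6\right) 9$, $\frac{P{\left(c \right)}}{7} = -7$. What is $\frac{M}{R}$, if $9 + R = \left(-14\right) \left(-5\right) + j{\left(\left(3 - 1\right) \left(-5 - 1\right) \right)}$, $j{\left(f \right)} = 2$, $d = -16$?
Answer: $- \frac{103}{63} \approx -1.6349$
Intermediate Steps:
$P{\left(c \right)} = -49$ ($P{\left(c \right)} = 7 \left(-7\right) = -49$)
$Z = -54$
$R = 63$ ($R = -9 + \left(\left(-14\right) \left(-5\right) + 2\right) = -9 + \left(70 + 2\right) = -9 + 72 = 63$)
$M = -103$ ($M = -49 - 54 = -103$)
$\frac{M}{R} = - \frac{103}{63}$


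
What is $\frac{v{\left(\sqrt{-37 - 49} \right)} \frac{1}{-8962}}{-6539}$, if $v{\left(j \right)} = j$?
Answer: $\frac{i \sqrt{86}}{58602518} \approx 1.5825 \cdot 10^{-7} i$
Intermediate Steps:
$\frac{v{\left(\sqrt{-37 - 49} \right)} \frac{1}{-8962}}{-6539} = \frac{\sqrt{-37 - 49} \frac{1}{-8962}}{-6539} = \sqrt{-86} \left(- \frac{1}{8962}\right) \left(- \frac{1}{6539}\right) = i \sqrt{86} \left(- \frac{1}{8962}\right) \left(- \frac{1}{6539}\right) = - \frac{i \sqrt{86}}{8962} \left(- \frac{1}{6539}\right) = \frac{i \sqrt{86}}{58602518}$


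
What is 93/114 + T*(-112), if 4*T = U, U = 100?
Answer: -106369/38 ≈ -2799.2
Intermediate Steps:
T = 25 (T = (1/4)*100 = 25)
93/114 + T*(-112) = 93/114 + 25*(-112) = 93*(1/114) - 2800 = 31/38 - 2800 = -106369/38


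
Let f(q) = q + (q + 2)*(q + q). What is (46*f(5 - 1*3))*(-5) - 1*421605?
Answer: -425745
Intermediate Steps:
f(q) = q + 2*q*(2 + q) (f(q) = q + (2 + q)*(2*q) = q + 2*q*(2 + q))
(46*f(5 - 1*3))*(-5) - 1*421605 = (46*((5 - 1*3)*(5 + 2*(5 - 1*3))))*(-5) - 1*421605 = (46*((5 - 3)*(5 + 2*(5 - 3))))*(-5) - 421605 = (46*(2*(5 + 2*2)))*(-5) - 421605 = (46*(2*(5 + 4)))*(-5) - 421605 = (46*(2*9))*(-5) - 421605 = (46*18)*(-5) - 421605 = 828*(-5) - 421605 = -4140 - 421605 = -425745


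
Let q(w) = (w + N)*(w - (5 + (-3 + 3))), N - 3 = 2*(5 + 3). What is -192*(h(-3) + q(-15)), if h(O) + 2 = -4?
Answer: 16512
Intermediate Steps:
h(O) = -6 (h(O) = -2 - 4 = -6)
N = 19 (N = 3 + 2*(5 + 3) = 3 + 2*8 = 3 + 16 = 19)
q(w) = (-5 + w)*(19 + w) (q(w) = (w + 19)*(w - (5 + (-3 + 3))) = (19 + w)*(w - (5 + 0)) = (19 + w)*(w - 1*5) = (19 + w)*(w - 5) = (19 + w)*(-5 + w) = (-5 + w)*(19 + w))
-192*(h(-3) + q(-15)) = -192*(-6 + (-95 + (-15)² + 14*(-15))) = -192*(-6 + (-95 + 225 - 210)) = -192*(-6 - 80) = -192*(-86) = 16512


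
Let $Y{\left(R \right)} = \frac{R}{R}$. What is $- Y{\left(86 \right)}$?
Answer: $-1$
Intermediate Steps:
$Y{\left(R \right)} = 1$
$- Y{\left(86 \right)} = \left(-1\right) 1 = -1$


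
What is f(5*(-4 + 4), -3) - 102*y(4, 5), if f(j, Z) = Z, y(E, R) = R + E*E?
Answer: -2145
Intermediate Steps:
y(E, R) = R + E²
f(5*(-4 + 4), -3) - 102*y(4, 5) = -3 - 102*(5 + 4²) = -3 - 102*(5 + 16) = -3 - 102*21 = -3 - 2142 = -2145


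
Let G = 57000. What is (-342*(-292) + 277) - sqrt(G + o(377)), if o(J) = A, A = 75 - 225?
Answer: 100141 - 5*sqrt(2274) ≈ 99903.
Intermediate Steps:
A = -150
o(J) = -150
(-342*(-292) + 277) - sqrt(G + o(377)) = (-342*(-292) + 277) - sqrt(57000 - 150) = (99864 + 277) - sqrt(56850) = 100141 - 5*sqrt(2274)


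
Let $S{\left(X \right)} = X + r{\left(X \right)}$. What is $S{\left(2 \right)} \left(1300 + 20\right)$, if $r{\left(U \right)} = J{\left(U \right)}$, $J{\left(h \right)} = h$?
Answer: $5280$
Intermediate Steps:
$r{\left(U \right)} = U$
$S{\left(X \right)} = 2 X$ ($S{\left(X \right)} = X + X = 2 X$)
$S{\left(2 \right)} \left(1300 + 20\right) = 2 \cdot 2 \left(1300 + 20\right) = 4 \cdot 1320 = 5280$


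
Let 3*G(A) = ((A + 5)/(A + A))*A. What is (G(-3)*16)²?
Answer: 256/9 ≈ 28.444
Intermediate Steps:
G(A) = ⅚ + A/6 (G(A) = (((A + 5)/(A + A))*A)/3 = (((5 + A)/((2*A)))*A)/3 = (((5 + A)*(1/(2*A)))*A)/3 = (((5 + A)/(2*A))*A)/3 = (5/2 + A/2)/3 = ⅚ + A/6)
(G(-3)*16)² = ((⅚ + (⅙)*(-3))*16)² = ((⅚ - ½)*16)² = ((⅓)*16)² = (16/3)² = 256/9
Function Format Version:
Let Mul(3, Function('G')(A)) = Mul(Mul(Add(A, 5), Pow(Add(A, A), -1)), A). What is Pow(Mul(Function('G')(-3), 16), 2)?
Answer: Rational(256, 9) ≈ 28.444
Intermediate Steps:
Function('G')(A) = Add(Rational(5, 6), Mul(Rational(1, 6), A)) (Function('G')(A) = Mul(Rational(1, 3), Mul(Mul(Add(A, 5), Pow(Add(A, A), -1)), A)) = Mul(Rational(1, 3), Mul(Mul(Add(5, A), Pow(Mul(2, A), -1)), A)) = Mul(Rational(1, 3), Mul(Mul(Add(5, A), Mul(Rational(1, 2), Pow(A, -1))), A)) = Mul(Rational(1, 3), Mul(Mul(Rational(1, 2), Pow(A, -1), Add(5, A)), A)) = Mul(Rational(1, 3), Add(Rational(5, 2), Mul(Rational(1, 2), A))) = Add(Rational(5, 6), Mul(Rational(1, 6), A)))
Pow(Mul(Function('G')(-3), 16), 2) = Pow(Mul(Add(Rational(5, 6), Mul(Rational(1, 6), -3)), 16), 2) = Pow(Mul(Add(Rational(5, 6), Rational(-1, 2)), 16), 2) = Pow(Mul(Rational(1, 3), 16), 2) = Pow(Rational(16, 3), 2) = Rational(256, 9)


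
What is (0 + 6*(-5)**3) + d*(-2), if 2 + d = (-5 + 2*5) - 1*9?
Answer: -738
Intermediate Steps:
d = -6 (d = -2 + ((-5 + 2*5) - 1*9) = -2 + ((-5 + 10) - 9) = -2 + (5 - 9) = -2 - 4 = -6)
(0 + 6*(-5)**3) + d*(-2) = (0 + 6*(-5)**3) - 6*(-2) = (0 + 6*(-125)) + 12 = (0 - 750) + 12 = -750 + 12 = -738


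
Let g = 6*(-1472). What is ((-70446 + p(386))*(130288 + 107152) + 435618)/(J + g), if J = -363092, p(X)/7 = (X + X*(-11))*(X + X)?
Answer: 2484795848111/185962 ≈ 1.3362e+7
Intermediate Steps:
p(X) = -140*X² (p(X) = 7*((X + X*(-11))*(X + X)) = 7*((X - 11*X)*(2*X)) = 7*((-10*X)*(2*X)) = 7*(-20*X²) = -140*X²)
g = -8832
((-70446 + p(386))*(130288 + 107152) + 435618)/(J + g) = ((-70446 - 140*386²)*(130288 + 107152) + 435618)/(-363092 - 8832) = ((-70446 - 140*148996)*237440 + 435618)/(-371924) = ((-70446 - 20859440)*237440 + 435618)*(-1/371924) = (-20929886*237440 + 435618)*(-1/371924) = (-4969592131840 + 435618)*(-1/371924) = -4969591696222*(-1/371924) = 2484795848111/185962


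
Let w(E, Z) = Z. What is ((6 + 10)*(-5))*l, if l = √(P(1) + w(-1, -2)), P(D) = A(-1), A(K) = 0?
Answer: -80*I*√2 ≈ -113.14*I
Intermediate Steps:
P(D) = 0
l = I*√2 (l = √(0 - 2) = √(-2) = I*√2 ≈ 1.4142*I)
((6 + 10)*(-5))*l = ((6 + 10)*(-5))*(I*√2) = (16*(-5))*(I*√2) = -80*I*√2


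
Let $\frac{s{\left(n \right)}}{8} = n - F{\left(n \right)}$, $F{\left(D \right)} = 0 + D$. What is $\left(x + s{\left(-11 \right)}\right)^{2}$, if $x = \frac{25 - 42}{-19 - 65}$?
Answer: $\frac{289}{7056} \approx 0.040958$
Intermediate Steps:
$F{\left(D \right)} = D$
$s{\left(n \right)} = 0$ ($s{\left(n \right)} = 8 \left(n - n\right) = 8 \cdot 0 = 0$)
$x = \frac{17}{84}$ ($x = - \frac{17}{-84} = \left(-17\right) \left(- \frac{1}{84}\right) = \frac{17}{84} \approx 0.20238$)
$\left(x + s{\left(-11 \right)}\right)^{2} = \left(\frac{17}{84} + 0\right)^{2} = \left(\frac{17}{84}\right)^{2} = \frac{289}{7056}$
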